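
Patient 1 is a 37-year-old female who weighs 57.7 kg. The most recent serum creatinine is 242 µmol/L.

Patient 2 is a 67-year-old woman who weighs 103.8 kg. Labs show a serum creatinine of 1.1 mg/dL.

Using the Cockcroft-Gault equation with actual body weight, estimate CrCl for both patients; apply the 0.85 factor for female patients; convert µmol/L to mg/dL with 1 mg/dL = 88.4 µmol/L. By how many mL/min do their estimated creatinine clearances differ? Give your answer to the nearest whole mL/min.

Patient 1: SCr = 242 / 88.4 = 2.738 mg/dL
Patient 1: CrCl = (140 − 37) × 57.7 / (72 × 2.738) × 0.85 = 5943.1 / 197.14 × 0.85 ≈ 25.6 mL/min
Patient 2: CrCl = (140 − 67) × 103.8 / (72 × 1.1) × 0.85 = 7577.4 / 79.20 × 0.85 ≈ 81.3 mL/min
|25.6 − 81.3| = 55.7 mL/min

56 mL/min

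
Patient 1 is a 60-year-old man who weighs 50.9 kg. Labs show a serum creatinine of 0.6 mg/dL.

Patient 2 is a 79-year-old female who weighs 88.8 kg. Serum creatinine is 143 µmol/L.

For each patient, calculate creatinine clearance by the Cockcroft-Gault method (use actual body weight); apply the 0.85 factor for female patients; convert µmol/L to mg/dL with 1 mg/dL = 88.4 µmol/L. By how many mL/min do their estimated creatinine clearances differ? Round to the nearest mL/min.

55 mL/min

Patient 1: CrCl = (140 − 60) × 50.9 / (72 × 0.6) = 4072.0 / 43.20 ≈ 94.3 mL/min
Patient 2: SCr = 143 / 88.4 = 1.618 mg/dL
Patient 2: CrCl = (140 − 79) × 88.8 / (72 × 1.618) × 0.85 = 5416.8 / 116.50 × 0.85 ≈ 39.5 mL/min
|94.3 − 39.5| = 54.8 mL/min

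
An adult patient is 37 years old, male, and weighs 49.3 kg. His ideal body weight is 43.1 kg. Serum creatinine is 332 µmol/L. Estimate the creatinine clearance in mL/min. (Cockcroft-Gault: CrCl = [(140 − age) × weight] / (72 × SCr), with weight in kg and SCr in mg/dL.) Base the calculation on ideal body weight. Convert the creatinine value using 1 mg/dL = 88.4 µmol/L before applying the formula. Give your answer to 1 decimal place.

16.4 mL/min

SCr = 332 / 88.4 = 3.756 mg/dL
CrCl = (140 − 37) × 43.1 / (72 × 3.756) = 4439.3 / 270.43 ≈ 16.4 mL/min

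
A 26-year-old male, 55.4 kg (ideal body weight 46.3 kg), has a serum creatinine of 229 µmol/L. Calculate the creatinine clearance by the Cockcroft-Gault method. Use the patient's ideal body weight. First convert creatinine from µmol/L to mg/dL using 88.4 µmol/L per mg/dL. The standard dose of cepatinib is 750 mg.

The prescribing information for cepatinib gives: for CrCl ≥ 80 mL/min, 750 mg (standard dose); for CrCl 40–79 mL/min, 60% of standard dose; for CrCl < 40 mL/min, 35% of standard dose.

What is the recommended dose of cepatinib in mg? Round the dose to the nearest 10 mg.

260 mg

SCr = 229 / 88.4 = 2.59 mg/dL
CrCl = (140 − 26) × 46.3 / (72 × 2.59) = 5278.2 / 186.48 ≈ 28.3 mL/min
CrCl ≈ 28 mL/min → bracket < 40 mL/min.
35% of 750 mg = 262.5 mg → 260 mg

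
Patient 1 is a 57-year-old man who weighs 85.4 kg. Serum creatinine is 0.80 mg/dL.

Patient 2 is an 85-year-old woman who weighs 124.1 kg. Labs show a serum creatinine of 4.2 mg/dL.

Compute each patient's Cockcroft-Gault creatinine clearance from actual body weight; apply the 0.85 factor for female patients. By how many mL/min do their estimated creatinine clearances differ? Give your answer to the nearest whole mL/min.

104 mL/min

Patient 1: CrCl = (140 − 57) × 85.4 / (72 × 0.8) = 7088.2 / 57.60 ≈ 123.1 mL/min
Patient 2: CrCl = (140 − 85) × 124.1 / (72 × 4.2) × 0.85 = 6825.5 / 302.40 × 0.85 ≈ 19.2 mL/min
|123.1 − 19.2| = 103.9 mL/min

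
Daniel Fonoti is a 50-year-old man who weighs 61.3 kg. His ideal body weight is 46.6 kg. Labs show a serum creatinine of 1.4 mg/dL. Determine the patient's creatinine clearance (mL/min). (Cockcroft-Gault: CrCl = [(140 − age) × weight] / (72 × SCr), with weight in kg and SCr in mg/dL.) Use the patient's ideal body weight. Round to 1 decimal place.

41.6 mL/min

CrCl = (140 − 50) × 46.6 / (72 × 1.4) = 4194.0 / 100.80 ≈ 41.6 mL/min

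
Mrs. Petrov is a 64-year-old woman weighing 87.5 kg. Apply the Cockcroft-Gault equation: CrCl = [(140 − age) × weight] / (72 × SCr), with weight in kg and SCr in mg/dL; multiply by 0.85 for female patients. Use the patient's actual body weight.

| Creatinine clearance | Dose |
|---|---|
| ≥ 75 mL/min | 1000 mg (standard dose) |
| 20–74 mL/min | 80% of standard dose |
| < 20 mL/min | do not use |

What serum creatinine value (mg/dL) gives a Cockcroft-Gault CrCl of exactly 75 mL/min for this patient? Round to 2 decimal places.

1.05 mg/dL

Standard dose requires CrCl ≥ 75 mL/min.
Set (140 − 64) × 87.5 × 0.85 / (72 × SCr) = 75
SCr = (140 − 64) × 87.5 × 0.85 / (72 × 75) = 1.047 mg/dL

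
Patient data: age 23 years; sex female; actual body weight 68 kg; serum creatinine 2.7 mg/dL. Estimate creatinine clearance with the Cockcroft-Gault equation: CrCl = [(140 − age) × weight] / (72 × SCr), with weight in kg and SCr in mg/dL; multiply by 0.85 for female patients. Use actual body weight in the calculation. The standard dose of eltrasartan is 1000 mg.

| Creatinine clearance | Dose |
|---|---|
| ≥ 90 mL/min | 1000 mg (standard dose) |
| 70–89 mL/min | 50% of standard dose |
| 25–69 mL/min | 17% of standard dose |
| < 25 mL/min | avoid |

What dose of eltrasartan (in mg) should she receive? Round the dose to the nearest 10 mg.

170 mg

CrCl = (140 − 23) × 68 / (72 × 2.7) × 0.85 = 7956.0 / 194.40 × 0.85 ≈ 34.8 mL/min
CrCl ≈ 35 mL/min → bracket 25–69 mL/min.
17% of 1000 mg = 170 mg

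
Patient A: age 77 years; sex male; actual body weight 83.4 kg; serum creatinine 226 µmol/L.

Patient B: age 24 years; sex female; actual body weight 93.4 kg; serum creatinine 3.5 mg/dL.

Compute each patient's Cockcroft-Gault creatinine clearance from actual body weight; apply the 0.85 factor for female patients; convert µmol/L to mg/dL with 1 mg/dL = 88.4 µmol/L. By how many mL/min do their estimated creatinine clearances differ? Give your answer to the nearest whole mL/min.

Patient A: SCr = 226 / 88.4 = 2.557 mg/dL
Patient A: CrCl = (140 − 77) × 83.4 / (72 × 2.557) = 5254.2 / 184.10 ≈ 28.5 mL/min
Patient B: CrCl = (140 − 24) × 93.4 / (72 × 3.5) × 0.85 = 10834.4 / 252.00 × 0.85 ≈ 36.5 mL/min
|28.5 − 36.5| = 8.0 mL/min

8 mL/min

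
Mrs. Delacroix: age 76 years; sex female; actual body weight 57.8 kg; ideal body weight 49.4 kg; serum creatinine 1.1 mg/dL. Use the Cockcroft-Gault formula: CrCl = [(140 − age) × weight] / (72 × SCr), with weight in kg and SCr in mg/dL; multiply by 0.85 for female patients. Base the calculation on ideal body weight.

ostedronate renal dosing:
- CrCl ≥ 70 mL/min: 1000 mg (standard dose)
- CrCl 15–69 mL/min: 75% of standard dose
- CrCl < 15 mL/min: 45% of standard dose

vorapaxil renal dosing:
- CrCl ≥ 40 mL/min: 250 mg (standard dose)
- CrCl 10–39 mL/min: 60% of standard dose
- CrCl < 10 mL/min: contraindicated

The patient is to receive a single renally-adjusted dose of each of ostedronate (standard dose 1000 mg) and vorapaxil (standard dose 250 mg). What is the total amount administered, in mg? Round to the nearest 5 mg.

CrCl = (140 − 76) × 49.4 / (72 × 1.1) × 0.85 = 3161.6 / 79.20 × 0.85 ≈ 33.9 mL/min
CrCl ≈ 34 mL/min.
ostedronate: 15–69 mL/min → 75% of 1000 mg = 750 mg.
vorapaxil: 10–39 mL/min → 60% of 250 mg = 150 mg.
Total = 750 + 150 = 900 mg.

900 mg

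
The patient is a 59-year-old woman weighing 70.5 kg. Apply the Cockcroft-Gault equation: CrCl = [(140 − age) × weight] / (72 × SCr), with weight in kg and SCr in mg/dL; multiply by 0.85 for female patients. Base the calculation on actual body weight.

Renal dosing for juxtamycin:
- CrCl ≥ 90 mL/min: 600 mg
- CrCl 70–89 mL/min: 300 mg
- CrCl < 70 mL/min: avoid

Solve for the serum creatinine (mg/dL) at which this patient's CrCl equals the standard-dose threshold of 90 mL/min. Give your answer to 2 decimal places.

Standard dose requires CrCl ≥ 90 mL/min.
Set (140 − 59) × 70.5 × 0.85 / (72 × SCr) = 90
SCr = (140 − 59) × 70.5 × 0.85 / (72 × 90) = 0.749 mg/dL

0.75 mg/dL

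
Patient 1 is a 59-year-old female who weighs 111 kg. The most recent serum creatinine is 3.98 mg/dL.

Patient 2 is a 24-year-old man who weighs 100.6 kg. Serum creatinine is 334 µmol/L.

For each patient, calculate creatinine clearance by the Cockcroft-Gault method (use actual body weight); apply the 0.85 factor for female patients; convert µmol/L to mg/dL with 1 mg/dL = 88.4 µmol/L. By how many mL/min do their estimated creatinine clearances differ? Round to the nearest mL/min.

Patient 1: CrCl = (140 − 59) × 111 / (72 × 3.98) × 0.85 = 8991.0 / 286.56 × 0.85 ≈ 26.7 mL/min
Patient 2: SCr = 334 / 88.4 = 3.778 mg/dL
Patient 2: CrCl = (140 − 24) × 100.6 / (72 × 3.778) = 11669.6 / 272.02 ≈ 42.9 mL/min
|26.7 − 42.9| = 16.2 mL/min

16 mL/min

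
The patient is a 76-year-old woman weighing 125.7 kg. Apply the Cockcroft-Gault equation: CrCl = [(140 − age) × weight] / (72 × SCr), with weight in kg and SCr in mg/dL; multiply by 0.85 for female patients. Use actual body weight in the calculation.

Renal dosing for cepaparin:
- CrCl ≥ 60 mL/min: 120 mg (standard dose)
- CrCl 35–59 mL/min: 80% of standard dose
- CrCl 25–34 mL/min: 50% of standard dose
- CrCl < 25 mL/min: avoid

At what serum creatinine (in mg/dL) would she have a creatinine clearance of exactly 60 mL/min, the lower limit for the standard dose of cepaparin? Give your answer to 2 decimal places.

Standard dose requires CrCl ≥ 60 mL/min.
Set (140 − 76) × 125.7 × 0.85 / (72 × SCr) = 60
SCr = (140 − 76) × 125.7 × 0.85 / (72 × 60) = 1.583 mg/dL

1.58 mg/dL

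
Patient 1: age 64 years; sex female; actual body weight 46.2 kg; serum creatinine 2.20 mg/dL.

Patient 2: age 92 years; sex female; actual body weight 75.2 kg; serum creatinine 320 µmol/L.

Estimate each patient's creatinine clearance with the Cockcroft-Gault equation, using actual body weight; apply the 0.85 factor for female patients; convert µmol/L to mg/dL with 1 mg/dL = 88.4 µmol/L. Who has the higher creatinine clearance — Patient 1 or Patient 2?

Patient 1: CrCl = (140 − 64) × 46.2 / (72 × 2.2) × 0.85 = 3511.2 / 158.40 × 0.85 ≈ 18.8 mL/min
Patient 2: SCr = 320 / 88.4 = 3.62 mg/dL
Patient 2: CrCl = (140 − 92) × 75.2 / (72 × 3.62) × 0.85 = 3609.6 / 260.64 × 0.85 ≈ 11.8 mL/min
18.8 vs 11.8 mL/min → Patient 1 is higher.

Patient 1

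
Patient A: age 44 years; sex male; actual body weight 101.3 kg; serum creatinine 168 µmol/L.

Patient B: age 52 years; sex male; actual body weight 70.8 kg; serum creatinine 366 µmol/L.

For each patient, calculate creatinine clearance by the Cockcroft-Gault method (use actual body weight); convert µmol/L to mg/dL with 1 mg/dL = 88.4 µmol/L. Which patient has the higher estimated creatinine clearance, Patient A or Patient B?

Patient A

Patient A: SCr = 168 / 88.4 = 1.9 mg/dL
Patient A: CrCl = (140 − 44) × 101.3 / (72 × 1.9) = 9724.8 / 136.80 ≈ 71.1 mL/min
Patient B: SCr = 366 / 88.4 = 4.14 mg/dL
Patient B: CrCl = (140 − 52) × 70.8 / (72 × 4.14) = 6230.4 / 298.08 ≈ 20.9 mL/min
71.1 vs 20.9 mL/min → Patient A is higher.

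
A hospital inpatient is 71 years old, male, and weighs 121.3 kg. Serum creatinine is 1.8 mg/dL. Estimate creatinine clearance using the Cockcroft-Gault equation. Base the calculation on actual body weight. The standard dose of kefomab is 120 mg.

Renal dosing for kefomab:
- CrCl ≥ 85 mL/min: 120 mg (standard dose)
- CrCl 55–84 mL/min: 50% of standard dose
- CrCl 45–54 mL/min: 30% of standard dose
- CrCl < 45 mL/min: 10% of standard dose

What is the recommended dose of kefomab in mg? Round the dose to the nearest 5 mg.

CrCl = (140 − 71) × 121.3 / (72 × 1.8) = 8369.7 / 129.60 ≈ 64.6 mL/min
CrCl ≈ 65 mL/min → bracket 55–84 mL/min.
50% of 120 mg = 60 mg

60 mg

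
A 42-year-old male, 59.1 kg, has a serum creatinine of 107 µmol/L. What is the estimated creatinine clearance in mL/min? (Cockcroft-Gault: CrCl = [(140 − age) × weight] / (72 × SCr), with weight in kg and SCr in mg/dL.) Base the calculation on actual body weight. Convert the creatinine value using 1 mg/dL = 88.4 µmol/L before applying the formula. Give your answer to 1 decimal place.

SCr = 107 / 88.4 = 1.21 mg/dL
CrCl = (140 − 42) × 59.1 / (72 × 1.21) = 5791.8 / 87.12 ≈ 66.5 mL/min

66.5 mL/min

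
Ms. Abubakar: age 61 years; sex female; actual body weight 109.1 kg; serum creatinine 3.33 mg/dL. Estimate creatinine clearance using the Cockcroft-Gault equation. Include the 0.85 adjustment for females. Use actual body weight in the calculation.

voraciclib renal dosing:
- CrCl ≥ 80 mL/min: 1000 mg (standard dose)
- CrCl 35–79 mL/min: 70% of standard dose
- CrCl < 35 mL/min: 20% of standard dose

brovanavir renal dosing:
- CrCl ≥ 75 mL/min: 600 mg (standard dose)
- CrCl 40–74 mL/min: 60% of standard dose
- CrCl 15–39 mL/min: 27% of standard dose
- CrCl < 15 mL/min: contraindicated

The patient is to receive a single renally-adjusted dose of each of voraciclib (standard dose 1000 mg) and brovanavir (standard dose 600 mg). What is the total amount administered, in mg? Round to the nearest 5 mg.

360 mg

CrCl = (140 − 61) × 109.1 / (72 × 3.33) × 0.85 = 8618.9 / 239.76 × 0.85 ≈ 30.6 mL/min
CrCl ≈ 31 mL/min.
voraciclib: < 35 mL/min → 20% of 1000 mg = 200 mg.
brovanavir: 15–39 mL/min → 27% of 600 mg = 162 mg.
Total = 200 + 162 = 362 mg.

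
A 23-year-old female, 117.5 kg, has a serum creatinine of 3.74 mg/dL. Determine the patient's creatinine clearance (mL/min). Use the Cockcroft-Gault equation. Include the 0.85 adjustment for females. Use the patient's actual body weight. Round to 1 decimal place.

43.4 mL/min

CrCl = (140 − 23) × 117.5 / (72 × 3.74) × 0.85 = 13747.5 / 269.28 × 0.85 ≈ 43.4 mL/min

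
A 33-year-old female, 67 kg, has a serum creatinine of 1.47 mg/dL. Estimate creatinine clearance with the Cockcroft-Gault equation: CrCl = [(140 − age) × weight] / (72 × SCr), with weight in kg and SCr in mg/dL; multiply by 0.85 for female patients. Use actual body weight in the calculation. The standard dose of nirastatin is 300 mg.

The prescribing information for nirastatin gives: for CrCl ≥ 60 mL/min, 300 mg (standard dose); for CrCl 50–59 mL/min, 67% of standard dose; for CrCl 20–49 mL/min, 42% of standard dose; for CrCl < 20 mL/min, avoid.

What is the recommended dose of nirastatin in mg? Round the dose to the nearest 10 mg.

CrCl = (140 − 33) × 67 / (72 × 1.47) × 0.85 = 7169.0 / 105.84 × 0.85 ≈ 57.6 mL/min
CrCl ≈ 58 mL/min → bracket 50–59 mL/min.
67% of 300 mg = 201 mg → 200 mg

200 mg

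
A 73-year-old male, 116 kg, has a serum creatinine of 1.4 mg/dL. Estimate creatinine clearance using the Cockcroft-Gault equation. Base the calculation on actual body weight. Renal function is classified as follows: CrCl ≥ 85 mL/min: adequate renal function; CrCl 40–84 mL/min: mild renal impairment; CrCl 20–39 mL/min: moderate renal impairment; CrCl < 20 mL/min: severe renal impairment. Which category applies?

CrCl = (140 − 73) × 116 / (72 × 1.4) = 7772.0 / 100.80 ≈ 77.1 mL/min
77 mL/min falls in the 'mild renal impairment' range.

mild renal impairment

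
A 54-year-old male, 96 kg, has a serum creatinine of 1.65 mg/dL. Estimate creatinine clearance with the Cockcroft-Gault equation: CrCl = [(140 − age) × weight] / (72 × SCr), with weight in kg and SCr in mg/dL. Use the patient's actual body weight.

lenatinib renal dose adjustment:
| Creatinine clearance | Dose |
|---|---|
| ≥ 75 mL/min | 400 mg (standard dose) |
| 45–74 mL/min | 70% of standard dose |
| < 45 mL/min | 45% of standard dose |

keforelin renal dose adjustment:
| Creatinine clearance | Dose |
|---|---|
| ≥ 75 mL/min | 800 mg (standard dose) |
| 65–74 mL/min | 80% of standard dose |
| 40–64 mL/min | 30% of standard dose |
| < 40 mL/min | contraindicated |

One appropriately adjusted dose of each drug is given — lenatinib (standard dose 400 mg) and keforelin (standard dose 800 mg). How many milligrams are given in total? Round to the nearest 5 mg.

CrCl = (140 − 54) × 96 / (72 × 1.65) = 8256.0 / 118.80 ≈ 69.5 mL/min
CrCl ≈ 69 mL/min.
lenatinib: 45–74 mL/min → 70% of 400 mg = 280 mg.
keforelin: 65–74 mL/min → 80% of 800 mg = 640 mg.
Total = 280 + 640 = 920 mg.

920 mg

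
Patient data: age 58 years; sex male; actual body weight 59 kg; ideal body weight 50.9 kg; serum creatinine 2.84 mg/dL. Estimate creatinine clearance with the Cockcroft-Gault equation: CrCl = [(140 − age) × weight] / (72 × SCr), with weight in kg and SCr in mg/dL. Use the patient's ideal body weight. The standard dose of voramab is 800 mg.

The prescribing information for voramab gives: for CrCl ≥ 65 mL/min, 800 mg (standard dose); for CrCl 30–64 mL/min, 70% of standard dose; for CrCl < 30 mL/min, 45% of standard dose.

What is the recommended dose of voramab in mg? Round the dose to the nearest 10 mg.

360 mg

CrCl = (140 − 58) × 50.9 / (72 × 2.84) = 4173.8 / 204.48 ≈ 20.4 mL/min
CrCl ≈ 20 mL/min → bracket < 30 mL/min.
45% of 800 mg = 360 mg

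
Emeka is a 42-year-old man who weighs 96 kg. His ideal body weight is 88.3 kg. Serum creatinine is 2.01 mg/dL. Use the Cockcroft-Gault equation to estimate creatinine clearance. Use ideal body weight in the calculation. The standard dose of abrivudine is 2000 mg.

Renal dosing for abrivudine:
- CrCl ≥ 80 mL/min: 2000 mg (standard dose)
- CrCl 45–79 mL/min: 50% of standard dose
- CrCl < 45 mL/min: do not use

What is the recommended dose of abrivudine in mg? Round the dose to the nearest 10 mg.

1000 mg

CrCl = (140 − 42) × 88.3 / (72 × 2.01) = 8653.4 / 144.72 ≈ 59.8 mL/min
CrCl ≈ 60 mL/min → bracket 45–79 mL/min.
50% of 2000 mg = 1000 mg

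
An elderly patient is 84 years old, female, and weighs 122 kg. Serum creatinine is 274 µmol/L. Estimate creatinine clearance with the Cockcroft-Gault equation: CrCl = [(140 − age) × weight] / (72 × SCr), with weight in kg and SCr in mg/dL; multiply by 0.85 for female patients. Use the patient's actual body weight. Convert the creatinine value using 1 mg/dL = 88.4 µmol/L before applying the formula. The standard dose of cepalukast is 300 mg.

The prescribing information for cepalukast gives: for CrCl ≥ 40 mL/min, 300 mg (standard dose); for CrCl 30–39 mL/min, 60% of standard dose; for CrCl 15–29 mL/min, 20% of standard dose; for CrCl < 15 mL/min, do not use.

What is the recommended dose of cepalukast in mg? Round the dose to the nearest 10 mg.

60 mg

SCr = 274 / 88.4 = 3.1 mg/dL
CrCl = (140 − 84) × 122 / (72 × 3.1) × 0.85 = 6832.0 / 223.20 × 0.85 ≈ 26.0 mL/min
CrCl ≈ 26 mL/min → bracket 15–29 mL/min.
20% of 300 mg = 60 mg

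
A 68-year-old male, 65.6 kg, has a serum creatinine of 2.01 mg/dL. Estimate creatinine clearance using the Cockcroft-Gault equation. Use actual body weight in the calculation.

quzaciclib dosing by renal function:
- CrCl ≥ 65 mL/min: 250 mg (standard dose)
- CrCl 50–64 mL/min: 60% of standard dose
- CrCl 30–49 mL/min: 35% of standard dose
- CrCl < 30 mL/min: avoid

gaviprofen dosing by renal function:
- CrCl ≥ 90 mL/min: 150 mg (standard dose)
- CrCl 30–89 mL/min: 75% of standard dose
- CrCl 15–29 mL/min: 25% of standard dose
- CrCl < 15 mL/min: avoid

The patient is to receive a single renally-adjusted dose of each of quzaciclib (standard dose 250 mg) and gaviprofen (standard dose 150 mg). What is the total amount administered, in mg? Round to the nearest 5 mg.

200 mg

CrCl = (140 − 68) × 65.6 / (72 × 2.01) = 4723.2 / 144.72 ≈ 32.6 mL/min
CrCl ≈ 33 mL/min.
quzaciclib: 30–49 mL/min → 35% of 250 mg = 87.5 mg.
gaviprofen: 30–89 mL/min → 75% of 150 mg = 112.5 mg.
Total = 87.5 + 112.5 = 200 mg.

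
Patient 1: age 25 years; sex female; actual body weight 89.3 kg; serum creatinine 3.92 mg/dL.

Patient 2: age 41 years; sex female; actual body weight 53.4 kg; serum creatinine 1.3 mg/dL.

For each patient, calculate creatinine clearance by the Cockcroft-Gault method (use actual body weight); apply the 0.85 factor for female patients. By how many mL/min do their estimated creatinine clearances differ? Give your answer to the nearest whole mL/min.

17 mL/min

Patient 1: CrCl = (140 − 25) × 89.3 / (72 × 3.92) × 0.85 = 10269.5 / 282.24 × 0.85 ≈ 30.9 mL/min
Patient 2: CrCl = (140 − 41) × 53.4 / (72 × 1.3) × 0.85 = 5286.6 / 93.60 × 0.85 ≈ 48.0 mL/min
|30.9 − 48.0| = 17.1 mL/min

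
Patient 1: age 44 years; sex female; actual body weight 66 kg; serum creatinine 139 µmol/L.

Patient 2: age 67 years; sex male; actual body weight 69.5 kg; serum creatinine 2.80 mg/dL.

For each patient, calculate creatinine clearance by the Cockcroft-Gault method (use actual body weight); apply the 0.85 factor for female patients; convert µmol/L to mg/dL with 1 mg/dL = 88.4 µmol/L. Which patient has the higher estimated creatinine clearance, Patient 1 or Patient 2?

Patient 1

Patient 1: SCr = 139 / 88.4 = 1.572 mg/dL
Patient 1: CrCl = (140 − 44) × 66 / (72 × 1.572) × 0.85 = 6336.0 / 113.18 × 0.85 ≈ 47.6 mL/min
Patient 2: CrCl = (140 − 67) × 69.5 / (72 × 2.8) = 5073.5 / 201.60 ≈ 25.2 mL/min
47.6 vs 25.2 mL/min → Patient 1 is higher.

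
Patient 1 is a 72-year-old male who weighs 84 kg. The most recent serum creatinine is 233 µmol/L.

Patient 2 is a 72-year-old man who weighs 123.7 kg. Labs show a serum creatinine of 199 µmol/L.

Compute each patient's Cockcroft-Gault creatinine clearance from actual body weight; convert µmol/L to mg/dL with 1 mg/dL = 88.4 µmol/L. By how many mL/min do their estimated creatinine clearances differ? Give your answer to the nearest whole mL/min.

22 mL/min

Patient 1: SCr = 233 / 88.4 = 2.636 mg/dL
Patient 1: CrCl = (140 − 72) × 84 / (72 × 2.636) = 5712.0 / 189.79 ≈ 30.1 mL/min
Patient 2: SCr = 199 / 88.4 = 2.251 mg/dL
Patient 2: CrCl = (140 − 72) × 123.7 / (72 × 2.251) = 8411.6 / 162.07 ≈ 51.9 mL/min
|30.1 − 51.9| = 21.8 mL/min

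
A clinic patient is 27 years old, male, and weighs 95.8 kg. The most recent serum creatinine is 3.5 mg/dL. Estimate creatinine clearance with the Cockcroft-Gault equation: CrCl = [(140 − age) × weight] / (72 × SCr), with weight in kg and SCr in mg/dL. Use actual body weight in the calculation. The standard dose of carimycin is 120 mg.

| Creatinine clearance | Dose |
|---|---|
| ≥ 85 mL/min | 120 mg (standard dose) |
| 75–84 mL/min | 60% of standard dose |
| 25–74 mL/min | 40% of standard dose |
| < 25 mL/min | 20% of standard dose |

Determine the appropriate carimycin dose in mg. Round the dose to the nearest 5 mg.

CrCl = (140 − 27) × 95.8 / (72 × 3.5) = 10825.4 / 252.00 ≈ 43.0 mL/min
CrCl ≈ 43 mL/min → bracket 25–74 mL/min.
40% of 120 mg = 48 mg → 50 mg

50 mg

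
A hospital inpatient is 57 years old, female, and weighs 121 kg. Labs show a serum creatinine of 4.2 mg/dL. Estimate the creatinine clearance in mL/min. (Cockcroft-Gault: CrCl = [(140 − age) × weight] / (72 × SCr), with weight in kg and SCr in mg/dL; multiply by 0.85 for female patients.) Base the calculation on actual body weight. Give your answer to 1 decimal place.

CrCl = (140 − 57) × 121 / (72 × 4.2) × 0.85 = 10043.0 / 302.40 × 0.85 ≈ 28.2 mL/min

28.2 mL/min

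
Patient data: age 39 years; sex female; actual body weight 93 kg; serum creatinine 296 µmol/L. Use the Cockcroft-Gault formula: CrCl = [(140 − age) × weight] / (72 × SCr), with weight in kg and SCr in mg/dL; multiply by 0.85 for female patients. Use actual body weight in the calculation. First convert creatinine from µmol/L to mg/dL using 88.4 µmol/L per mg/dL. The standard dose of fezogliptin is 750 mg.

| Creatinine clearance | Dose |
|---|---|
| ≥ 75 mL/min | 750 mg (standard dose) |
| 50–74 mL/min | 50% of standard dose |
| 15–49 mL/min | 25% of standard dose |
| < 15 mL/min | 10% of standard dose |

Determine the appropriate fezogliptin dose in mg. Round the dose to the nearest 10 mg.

190 mg

SCr = 296 / 88.4 = 3.348 mg/dL
CrCl = (140 − 39) × 93 / (72 × 3.348) × 0.85 = 9393.0 / 241.06 × 0.85 ≈ 33.1 mL/min
CrCl ≈ 33 mL/min → bracket 15–49 mL/min.
25% of 750 mg = 187.5 mg → 190 mg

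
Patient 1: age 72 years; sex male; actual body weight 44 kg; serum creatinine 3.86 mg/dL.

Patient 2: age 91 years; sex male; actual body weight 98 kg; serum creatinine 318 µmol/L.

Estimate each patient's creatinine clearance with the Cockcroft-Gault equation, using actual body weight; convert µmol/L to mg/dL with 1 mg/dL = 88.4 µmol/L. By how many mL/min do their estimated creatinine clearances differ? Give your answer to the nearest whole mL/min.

Patient 1: CrCl = (140 − 72) × 44 / (72 × 3.86) = 2992.0 / 277.92 ≈ 10.8 mL/min
Patient 2: SCr = 318 / 88.4 = 3.597 mg/dL
Patient 2: CrCl = (140 − 91) × 98 / (72 × 3.597) = 4802.0 / 258.98 ≈ 18.5 mL/min
|10.8 − 18.5| = 7.7 mL/min

8 mL/min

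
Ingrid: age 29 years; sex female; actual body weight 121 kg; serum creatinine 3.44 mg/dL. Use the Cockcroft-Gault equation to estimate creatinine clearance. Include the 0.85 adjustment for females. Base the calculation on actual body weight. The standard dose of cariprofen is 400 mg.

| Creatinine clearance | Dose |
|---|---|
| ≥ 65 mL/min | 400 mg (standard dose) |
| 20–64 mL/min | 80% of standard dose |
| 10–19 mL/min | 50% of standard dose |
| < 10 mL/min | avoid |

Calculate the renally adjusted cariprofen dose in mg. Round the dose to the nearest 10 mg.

320 mg

CrCl = (140 − 29) × 121 / (72 × 3.44) × 0.85 = 13431.0 / 247.68 × 0.85 ≈ 46.1 mL/min
CrCl ≈ 46 mL/min → bracket 20–64 mL/min.
80% of 400 mg = 320 mg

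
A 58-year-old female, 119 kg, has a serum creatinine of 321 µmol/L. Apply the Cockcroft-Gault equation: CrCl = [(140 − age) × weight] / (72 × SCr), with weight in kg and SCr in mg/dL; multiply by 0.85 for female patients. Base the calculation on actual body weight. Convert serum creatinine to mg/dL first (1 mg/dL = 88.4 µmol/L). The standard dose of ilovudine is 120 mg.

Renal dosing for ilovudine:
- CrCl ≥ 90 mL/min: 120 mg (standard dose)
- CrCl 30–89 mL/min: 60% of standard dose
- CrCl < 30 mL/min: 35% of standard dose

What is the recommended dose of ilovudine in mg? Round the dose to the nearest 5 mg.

70 mg

SCr = 321 / 88.4 = 3.631 mg/dL
CrCl = (140 − 58) × 119 / (72 × 3.631) × 0.85 = 9758.0 / 261.43 × 0.85 ≈ 31.7 mL/min
CrCl ≈ 32 mL/min → bracket 30–89 mL/min.
60% of 120 mg = 72 mg → 70 mg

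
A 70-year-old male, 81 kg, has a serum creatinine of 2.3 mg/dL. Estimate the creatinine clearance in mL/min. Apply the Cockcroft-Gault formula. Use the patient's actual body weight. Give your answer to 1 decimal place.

CrCl = (140 − 70) × 81 / (72 × 2.3) = 5670.0 / 165.60 ≈ 34.2 mL/min

34.2 mL/min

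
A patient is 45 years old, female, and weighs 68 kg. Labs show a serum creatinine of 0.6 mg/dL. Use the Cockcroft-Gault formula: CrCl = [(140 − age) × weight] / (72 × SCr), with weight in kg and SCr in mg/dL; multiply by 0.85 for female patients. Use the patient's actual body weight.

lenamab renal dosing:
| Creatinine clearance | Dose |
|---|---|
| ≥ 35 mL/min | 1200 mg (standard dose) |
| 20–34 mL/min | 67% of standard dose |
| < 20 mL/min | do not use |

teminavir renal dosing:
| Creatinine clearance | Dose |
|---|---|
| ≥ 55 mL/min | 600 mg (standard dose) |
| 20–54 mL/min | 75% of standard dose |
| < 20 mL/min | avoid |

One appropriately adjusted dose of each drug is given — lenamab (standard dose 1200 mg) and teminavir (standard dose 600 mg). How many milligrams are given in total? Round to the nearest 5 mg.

CrCl = (140 − 45) × 68 / (72 × 0.6) × 0.85 = 6460.0 / 43.20 × 0.85 ≈ 127.1 mL/min
CrCl ≈ 127 mL/min.
lenamab: ≥ 35 mL/min → 100% of 1200 mg = 1200 mg.
teminavir: ≥ 55 mL/min → 100% of 600 mg = 600 mg.
Total = 1200 + 600 = 1800 mg.

1800 mg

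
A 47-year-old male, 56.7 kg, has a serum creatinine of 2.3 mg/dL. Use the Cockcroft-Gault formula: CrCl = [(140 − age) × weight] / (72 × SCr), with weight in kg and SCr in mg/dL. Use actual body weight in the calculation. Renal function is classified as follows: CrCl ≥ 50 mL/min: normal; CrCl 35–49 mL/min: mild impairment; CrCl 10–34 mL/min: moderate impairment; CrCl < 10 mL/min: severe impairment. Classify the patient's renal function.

CrCl = (140 − 47) × 56.7 / (72 × 2.3) = 5273.1 / 165.60 ≈ 31.8 mL/min
32 mL/min falls in the 'moderate impairment' range.

moderate impairment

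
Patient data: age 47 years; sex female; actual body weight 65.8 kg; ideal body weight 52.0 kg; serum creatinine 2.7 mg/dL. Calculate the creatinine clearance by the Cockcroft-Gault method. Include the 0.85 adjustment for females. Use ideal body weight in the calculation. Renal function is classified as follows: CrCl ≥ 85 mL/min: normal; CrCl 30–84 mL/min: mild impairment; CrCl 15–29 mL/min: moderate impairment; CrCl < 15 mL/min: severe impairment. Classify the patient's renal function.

moderate impairment

CrCl = (140 − 47) × 52 / (72 × 2.7) × 0.85 = 4836.0 / 194.40 × 0.85 ≈ 21.1 mL/min
21 mL/min falls in the 'moderate impairment' range.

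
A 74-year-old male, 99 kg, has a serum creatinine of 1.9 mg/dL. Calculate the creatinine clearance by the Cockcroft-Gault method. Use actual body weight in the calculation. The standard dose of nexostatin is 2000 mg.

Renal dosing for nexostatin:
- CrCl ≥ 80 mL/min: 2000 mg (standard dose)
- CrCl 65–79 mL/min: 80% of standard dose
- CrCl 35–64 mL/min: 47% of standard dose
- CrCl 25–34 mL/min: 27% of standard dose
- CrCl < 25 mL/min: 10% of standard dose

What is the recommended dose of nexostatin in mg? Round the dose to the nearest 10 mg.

CrCl = (140 − 74) × 99 / (72 × 1.9) = 6534.0 / 136.80 ≈ 47.8 mL/min
CrCl ≈ 48 mL/min → bracket 35–64 mL/min.
47% of 2000 mg = 940 mg

940 mg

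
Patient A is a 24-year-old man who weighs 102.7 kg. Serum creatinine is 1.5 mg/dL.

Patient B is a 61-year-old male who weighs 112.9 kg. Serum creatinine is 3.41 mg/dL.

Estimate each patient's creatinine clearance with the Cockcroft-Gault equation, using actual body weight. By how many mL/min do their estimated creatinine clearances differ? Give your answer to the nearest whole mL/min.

74 mL/min

Patient A: CrCl = (140 − 24) × 102.7 / (72 × 1.5) = 11913.2 / 108.00 ≈ 110.3 mL/min
Patient B: CrCl = (140 − 61) × 112.9 / (72 × 3.41) = 8919.1 / 245.52 ≈ 36.3 mL/min
|110.3 − 36.3| = 74.0 mL/min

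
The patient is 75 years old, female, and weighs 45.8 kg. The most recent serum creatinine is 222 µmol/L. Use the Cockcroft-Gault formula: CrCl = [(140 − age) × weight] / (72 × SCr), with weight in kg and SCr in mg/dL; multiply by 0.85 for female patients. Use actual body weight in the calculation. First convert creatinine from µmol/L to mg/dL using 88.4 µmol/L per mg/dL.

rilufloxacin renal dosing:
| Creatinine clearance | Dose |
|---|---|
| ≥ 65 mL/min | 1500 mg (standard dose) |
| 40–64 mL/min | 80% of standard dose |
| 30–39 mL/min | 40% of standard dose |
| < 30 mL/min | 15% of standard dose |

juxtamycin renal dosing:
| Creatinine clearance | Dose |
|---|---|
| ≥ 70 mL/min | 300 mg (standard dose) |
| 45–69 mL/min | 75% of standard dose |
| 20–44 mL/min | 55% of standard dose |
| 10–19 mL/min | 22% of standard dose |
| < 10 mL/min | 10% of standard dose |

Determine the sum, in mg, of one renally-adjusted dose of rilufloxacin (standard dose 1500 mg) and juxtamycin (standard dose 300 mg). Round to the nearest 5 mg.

290 mg

SCr = 222 / 88.4 = 2.511 mg/dL
CrCl = (140 − 75) × 45.8 / (72 × 2.511) × 0.85 = 2977.0 / 180.79 × 0.85 ≈ 14.0 mL/min
CrCl ≈ 14 mL/min.
rilufloxacin: < 30 mL/min → 15% of 1500 mg = 225 mg.
juxtamycin: 10–19 mL/min → 22% of 300 mg = 66 mg.
Total = 225 + 66 = 291 mg.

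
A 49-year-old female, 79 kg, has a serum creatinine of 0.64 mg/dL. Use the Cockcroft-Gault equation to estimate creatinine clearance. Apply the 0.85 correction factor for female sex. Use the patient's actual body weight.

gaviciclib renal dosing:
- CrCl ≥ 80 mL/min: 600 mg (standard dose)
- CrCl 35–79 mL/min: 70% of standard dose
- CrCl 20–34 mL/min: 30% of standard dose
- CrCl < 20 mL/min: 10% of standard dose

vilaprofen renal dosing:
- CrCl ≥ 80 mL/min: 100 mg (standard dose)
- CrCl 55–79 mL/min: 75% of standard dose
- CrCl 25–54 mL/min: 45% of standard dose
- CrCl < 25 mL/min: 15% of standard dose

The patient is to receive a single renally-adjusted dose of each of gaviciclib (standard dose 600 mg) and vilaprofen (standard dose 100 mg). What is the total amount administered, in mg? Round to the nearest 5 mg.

CrCl = (140 − 49) × 79 / (72 × 0.64) × 0.85 = 7189.0 / 46.08 × 0.85 ≈ 132.6 mL/min
CrCl ≈ 133 mL/min.
gaviciclib: ≥ 80 mL/min → 100% of 600 mg = 600 mg.
vilaprofen: ≥ 80 mL/min → 100% of 100 mg = 100 mg.
Total = 600 + 100 = 700 mg.

700 mg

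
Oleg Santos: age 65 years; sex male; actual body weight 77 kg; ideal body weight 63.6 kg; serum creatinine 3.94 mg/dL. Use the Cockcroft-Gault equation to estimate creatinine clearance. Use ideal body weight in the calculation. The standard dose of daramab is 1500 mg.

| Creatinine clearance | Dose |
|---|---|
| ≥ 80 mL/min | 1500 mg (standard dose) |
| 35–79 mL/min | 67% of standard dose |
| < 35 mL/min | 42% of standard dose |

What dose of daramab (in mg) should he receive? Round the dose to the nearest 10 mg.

630 mg

CrCl = (140 − 65) × 63.6 / (72 × 3.94) = 4770.0 / 283.68 ≈ 16.8 mL/min
CrCl ≈ 17 mL/min → bracket < 35 mL/min.
42% of 1500 mg = 630 mg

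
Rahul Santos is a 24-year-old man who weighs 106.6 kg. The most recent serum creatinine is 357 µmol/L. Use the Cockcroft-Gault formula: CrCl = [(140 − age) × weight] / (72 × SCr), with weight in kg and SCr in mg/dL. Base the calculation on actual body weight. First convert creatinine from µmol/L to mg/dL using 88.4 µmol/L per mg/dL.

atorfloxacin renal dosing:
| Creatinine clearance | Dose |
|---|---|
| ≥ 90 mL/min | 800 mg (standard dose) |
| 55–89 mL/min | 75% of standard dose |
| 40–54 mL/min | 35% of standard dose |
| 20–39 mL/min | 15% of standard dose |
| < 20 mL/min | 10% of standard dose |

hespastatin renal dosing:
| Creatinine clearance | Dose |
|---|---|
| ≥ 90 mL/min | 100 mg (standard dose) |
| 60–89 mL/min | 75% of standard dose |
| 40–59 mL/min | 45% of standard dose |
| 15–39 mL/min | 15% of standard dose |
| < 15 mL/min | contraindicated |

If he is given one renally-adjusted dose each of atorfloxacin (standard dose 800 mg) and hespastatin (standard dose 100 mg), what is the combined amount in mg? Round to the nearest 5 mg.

325 mg

SCr = 357 / 88.4 = 4.038 mg/dL
CrCl = (140 − 24) × 106.6 / (72 × 4.038) = 12365.6 / 290.74 ≈ 42.5 mL/min
CrCl ≈ 43 mL/min.
atorfloxacin: 40–54 mL/min → 35% of 800 mg = 280 mg.
hespastatin: 40–59 mL/min → 45% of 100 mg = 45 mg.
Total = 280 + 45 = 325 mg.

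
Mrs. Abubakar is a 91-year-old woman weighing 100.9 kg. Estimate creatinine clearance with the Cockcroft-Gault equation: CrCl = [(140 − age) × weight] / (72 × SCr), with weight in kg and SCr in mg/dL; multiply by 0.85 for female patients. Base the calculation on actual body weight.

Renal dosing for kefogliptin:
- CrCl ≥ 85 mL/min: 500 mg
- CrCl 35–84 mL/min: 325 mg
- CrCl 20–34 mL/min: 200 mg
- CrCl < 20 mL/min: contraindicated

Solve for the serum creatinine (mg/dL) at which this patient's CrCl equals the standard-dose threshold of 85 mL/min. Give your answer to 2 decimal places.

0.69 mg/dL

Standard dose requires CrCl ≥ 85 mL/min.
Set (140 − 91) × 100.9 × 0.85 / (72 × SCr) = 85
SCr = (140 − 91) × 100.9 × 0.85 / (72 × 85) = 0.687 mg/dL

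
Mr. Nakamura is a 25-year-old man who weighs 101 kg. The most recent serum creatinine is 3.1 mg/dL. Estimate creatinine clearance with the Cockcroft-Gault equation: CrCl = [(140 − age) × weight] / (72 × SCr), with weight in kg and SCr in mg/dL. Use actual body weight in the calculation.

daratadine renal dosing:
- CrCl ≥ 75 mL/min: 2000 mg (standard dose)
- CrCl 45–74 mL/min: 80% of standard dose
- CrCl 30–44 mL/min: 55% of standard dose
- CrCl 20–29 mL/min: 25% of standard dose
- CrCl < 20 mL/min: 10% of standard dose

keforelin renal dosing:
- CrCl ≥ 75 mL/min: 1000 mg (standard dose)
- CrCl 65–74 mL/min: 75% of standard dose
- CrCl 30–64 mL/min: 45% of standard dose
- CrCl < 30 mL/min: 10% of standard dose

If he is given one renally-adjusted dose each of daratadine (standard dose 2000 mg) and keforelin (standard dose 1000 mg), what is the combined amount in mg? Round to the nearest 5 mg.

2050 mg

CrCl = (140 − 25) × 101 / (72 × 3.1) = 11615.0 / 223.20 ≈ 52.0 mL/min
CrCl ≈ 52 mL/min.
daratadine: 45–74 mL/min → 80% of 2000 mg = 1600 mg.
keforelin: 30–64 mL/min → 45% of 1000 mg = 450 mg.
Total = 1600 + 450 = 2050 mg.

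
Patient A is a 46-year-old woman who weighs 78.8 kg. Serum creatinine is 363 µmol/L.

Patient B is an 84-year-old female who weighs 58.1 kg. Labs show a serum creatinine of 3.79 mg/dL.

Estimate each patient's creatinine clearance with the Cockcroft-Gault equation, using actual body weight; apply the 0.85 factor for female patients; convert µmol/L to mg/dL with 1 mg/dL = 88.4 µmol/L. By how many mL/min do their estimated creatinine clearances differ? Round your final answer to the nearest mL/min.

Patient A: SCr = 363 / 88.4 = 4.106 mg/dL
Patient A: CrCl = (140 − 46) × 78.8 / (72 × 4.106) × 0.85 = 7407.2 / 295.63 × 0.85 ≈ 21.3 mL/min
Patient B: CrCl = (140 − 84) × 58.1 / (72 × 3.79) × 0.85 = 3253.6 / 272.88 × 0.85 ≈ 10.1 mL/min
|21.3 − 10.1| = 11.2 mL/min

11 mL/min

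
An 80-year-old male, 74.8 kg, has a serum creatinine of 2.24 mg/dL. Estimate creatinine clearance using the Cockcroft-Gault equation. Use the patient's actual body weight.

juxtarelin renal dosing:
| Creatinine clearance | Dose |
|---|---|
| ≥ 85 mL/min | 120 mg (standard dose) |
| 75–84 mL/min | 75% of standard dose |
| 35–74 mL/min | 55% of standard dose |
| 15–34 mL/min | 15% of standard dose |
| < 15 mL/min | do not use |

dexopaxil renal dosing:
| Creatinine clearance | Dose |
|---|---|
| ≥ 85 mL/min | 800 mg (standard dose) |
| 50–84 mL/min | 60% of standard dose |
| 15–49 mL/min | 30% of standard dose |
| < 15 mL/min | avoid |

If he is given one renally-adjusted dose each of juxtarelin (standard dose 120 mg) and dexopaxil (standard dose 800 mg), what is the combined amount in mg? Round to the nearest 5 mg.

CrCl = (140 − 80) × 74.8 / (72 × 2.24) = 4488.0 / 161.28 ≈ 27.8 mL/min
CrCl ≈ 28 mL/min.
juxtarelin: 15–34 mL/min → 15% of 120 mg = 18 mg.
dexopaxil: 15–49 mL/min → 30% of 800 mg = 240 mg.
Total = 18 + 240 = 258 mg.

260 mg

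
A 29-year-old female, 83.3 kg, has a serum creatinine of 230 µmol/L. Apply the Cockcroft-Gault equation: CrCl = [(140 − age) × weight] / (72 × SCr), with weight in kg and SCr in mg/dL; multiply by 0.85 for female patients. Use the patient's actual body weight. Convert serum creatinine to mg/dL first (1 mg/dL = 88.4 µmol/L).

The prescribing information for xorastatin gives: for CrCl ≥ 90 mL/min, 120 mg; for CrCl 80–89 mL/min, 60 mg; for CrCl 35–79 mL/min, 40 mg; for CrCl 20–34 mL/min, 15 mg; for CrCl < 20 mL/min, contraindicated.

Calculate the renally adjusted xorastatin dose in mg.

40 mg

SCr = 230 / 88.4 = 2.602 mg/dL
CrCl = (140 − 29) × 83.3 / (72 × 2.602) × 0.85 = 9246.3 / 187.34 × 0.85 ≈ 42.0 mL/min
CrCl ≈ 42 mL/min → bracket 35–79 mL/min.
Dose for this bracket: 40 mg.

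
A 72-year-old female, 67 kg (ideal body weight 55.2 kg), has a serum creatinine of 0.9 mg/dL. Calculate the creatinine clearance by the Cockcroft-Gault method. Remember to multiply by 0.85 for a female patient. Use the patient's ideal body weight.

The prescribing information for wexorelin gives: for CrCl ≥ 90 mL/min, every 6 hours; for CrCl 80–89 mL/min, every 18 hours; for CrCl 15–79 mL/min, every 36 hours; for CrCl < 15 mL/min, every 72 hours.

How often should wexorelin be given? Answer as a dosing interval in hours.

every 36 hours

CrCl = (140 − 72) × 55.2 / (72 × 0.9) × 0.85 = 3753.6 / 64.80 × 0.85 ≈ 49.2 mL/min
CrCl ≈ 49 mL/min → bracket 15–79 mL/min → every 36 hours.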